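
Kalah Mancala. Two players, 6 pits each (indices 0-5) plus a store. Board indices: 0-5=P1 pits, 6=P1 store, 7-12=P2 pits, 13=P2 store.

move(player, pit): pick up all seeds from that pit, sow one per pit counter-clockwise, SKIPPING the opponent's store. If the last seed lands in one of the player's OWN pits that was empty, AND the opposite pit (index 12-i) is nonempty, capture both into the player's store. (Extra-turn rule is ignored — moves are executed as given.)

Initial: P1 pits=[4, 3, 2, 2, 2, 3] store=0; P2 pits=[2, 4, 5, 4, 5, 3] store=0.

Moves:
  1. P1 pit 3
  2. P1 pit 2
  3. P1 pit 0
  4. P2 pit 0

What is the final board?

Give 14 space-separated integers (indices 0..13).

Move 1: P1 pit3 -> P1=[4,3,2,0,3,4](0) P2=[2,4,5,4,5,3](0)
Move 2: P1 pit2 -> P1=[4,3,0,1,4,4](0) P2=[2,4,5,4,5,3](0)
Move 3: P1 pit0 -> P1=[0,4,1,2,5,4](0) P2=[2,4,5,4,5,3](0)
Move 4: P2 pit0 -> P1=[0,4,1,2,5,4](0) P2=[0,5,6,4,5,3](0)

Answer: 0 4 1 2 5 4 0 0 5 6 4 5 3 0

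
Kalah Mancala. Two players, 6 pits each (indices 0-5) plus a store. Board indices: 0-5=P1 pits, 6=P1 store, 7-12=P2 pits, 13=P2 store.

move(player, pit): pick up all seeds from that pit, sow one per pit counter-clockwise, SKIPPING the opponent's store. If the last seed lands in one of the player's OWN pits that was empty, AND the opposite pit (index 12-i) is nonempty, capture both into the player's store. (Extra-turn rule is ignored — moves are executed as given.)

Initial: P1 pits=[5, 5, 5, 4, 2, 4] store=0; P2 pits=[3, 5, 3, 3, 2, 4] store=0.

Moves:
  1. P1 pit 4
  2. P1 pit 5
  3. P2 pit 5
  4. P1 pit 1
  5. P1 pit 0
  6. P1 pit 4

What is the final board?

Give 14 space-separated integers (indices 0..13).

Move 1: P1 pit4 -> P1=[5,5,5,4,0,5](1) P2=[3,5,3,3,2,4](0)
Move 2: P1 pit5 -> P1=[5,5,5,4,0,0](2) P2=[4,6,4,4,2,4](0)
Move 3: P2 pit5 -> P1=[6,6,6,4,0,0](2) P2=[4,6,4,4,2,0](1)
Move 4: P1 pit1 -> P1=[6,0,7,5,1,1](3) P2=[5,6,4,4,2,0](1)
Move 5: P1 pit0 -> P1=[0,1,8,6,2,2](4) P2=[5,6,4,4,2,0](1)
Move 6: P1 pit4 -> P1=[0,1,8,6,0,3](5) P2=[5,6,4,4,2,0](1)

Answer: 0 1 8 6 0 3 5 5 6 4 4 2 0 1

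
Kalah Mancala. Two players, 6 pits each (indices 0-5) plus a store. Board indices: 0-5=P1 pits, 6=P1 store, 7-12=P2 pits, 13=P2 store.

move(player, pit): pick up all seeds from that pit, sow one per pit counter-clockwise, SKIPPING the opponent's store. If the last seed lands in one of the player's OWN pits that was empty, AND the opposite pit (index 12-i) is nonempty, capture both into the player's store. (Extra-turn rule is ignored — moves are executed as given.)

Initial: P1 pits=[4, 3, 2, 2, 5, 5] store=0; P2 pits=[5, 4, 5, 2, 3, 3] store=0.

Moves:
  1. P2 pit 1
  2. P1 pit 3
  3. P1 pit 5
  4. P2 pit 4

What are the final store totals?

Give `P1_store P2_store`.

Answer: 1 1

Derivation:
Move 1: P2 pit1 -> P1=[4,3,2,2,5,5](0) P2=[5,0,6,3,4,4](0)
Move 2: P1 pit3 -> P1=[4,3,2,0,6,6](0) P2=[5,0,6,3,4,4](0)
Move 3: P1 pit5 -> P1=[4,3,2,0,6,0](1) P2=[6,1,7,4,5,4](0)
Move 4: P2 pit4 -> P1=[5,4,3,0,6,0](1) P2=[6,1,7,4,0,5](1)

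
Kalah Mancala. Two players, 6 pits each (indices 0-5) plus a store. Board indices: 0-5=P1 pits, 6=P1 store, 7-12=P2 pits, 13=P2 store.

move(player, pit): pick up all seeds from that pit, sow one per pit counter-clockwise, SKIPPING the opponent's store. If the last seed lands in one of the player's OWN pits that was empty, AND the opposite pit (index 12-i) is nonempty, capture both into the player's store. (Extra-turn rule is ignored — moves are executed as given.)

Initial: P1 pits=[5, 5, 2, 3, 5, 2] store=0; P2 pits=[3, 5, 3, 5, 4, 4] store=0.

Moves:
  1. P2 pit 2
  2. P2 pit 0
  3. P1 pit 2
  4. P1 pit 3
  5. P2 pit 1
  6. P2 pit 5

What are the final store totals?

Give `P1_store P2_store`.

Answer: 1 2

Derivation:
Move 1: P2 pit2 -> P1=[5,5,2,3,5,2](0) P2=[3,5,0,6,5,5](0)
Move 2: P2 pit0 -> P1=[5,5,2,3,5,2](0) P2=[0,6,1,7,5,5](0)
Move 3: P1 pit2 -> P1=[5,5,0,4,6,2](0) P2=[0,6,1,7,5,5](0)
Move 4: P1 pit3 -> P1=[5,5,0,0,7,3](1) P2=[1,6,1,7,5,5](0)
Move 5: P2 pit1 -> P1=[6,5,0,0,7,3](1) P2=[1,0,2,8,6,6](1)
Move 6: P2 pit5 -> P1=[7,6,1,1,8,3](1) P2=[1,0,2,8,6,0](2)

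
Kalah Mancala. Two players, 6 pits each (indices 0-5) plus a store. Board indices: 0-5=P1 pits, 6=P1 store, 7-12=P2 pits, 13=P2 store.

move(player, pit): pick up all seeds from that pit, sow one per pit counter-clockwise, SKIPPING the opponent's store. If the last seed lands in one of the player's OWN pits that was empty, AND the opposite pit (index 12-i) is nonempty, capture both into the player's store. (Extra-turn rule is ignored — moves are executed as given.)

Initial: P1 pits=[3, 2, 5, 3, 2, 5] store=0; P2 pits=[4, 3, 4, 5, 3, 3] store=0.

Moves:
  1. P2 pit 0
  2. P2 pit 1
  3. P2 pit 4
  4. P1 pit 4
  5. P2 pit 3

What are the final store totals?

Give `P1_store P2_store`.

Answer: 1 2

Derivation:
Move 1: P2 pit0 -> P1=[3,2,5,3,2,5](0) P2=[0,4,5,6,4,3](0)
Move 2: P2 pit1 -> P1=[3,2,5,3,2,5](0) P2=[0,0,6,7,5,4](0)
Move 3: P2 pit4 -> P1=[4,3,6,3,2,5](0) P2=[0,0,6,7,0,5](1)
Move 4: P1 pit4 -> P1=[4,3,6,3,0,6](1) P2=[0,0,6,7,0,5](1)
Move 5: P2 pit3 -> P1=[5,4,7,4,0,6](1) P2=[0,0,6,0,1,6](2)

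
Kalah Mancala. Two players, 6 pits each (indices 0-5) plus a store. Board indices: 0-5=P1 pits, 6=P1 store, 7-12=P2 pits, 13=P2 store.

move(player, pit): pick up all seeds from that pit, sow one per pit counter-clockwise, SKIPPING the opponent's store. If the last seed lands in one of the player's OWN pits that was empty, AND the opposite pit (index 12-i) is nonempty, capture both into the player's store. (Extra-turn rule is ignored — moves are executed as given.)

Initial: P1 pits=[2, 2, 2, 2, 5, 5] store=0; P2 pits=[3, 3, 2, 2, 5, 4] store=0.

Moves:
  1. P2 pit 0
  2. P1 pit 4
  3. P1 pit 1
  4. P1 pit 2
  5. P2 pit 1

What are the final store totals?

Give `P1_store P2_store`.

Move 1: P2 pit0 -> P1=[2,2,2,2,5,5](0) P2=[0,4,3,3,5,4](0)
Move 2: P1 pit4 -> P1=[2,2,2,2,0,6](1) P2=[1,5,4,3,5,4](0)
Move 3: P1 pit1 -> P1=[2,0,3,3,0,6](1) P2=[1,5,4,3,5,4](0)
Move 4: P1 pit2 -> P1=[2,0,0,4,1,7](1) P2=[1,5,4,3,5,4](0)
Move 5: P2 pit1 -> P1=[2,0,0,4,1,7](1) P2=[1,0,5,4,6,5](1)

Answer: 1 1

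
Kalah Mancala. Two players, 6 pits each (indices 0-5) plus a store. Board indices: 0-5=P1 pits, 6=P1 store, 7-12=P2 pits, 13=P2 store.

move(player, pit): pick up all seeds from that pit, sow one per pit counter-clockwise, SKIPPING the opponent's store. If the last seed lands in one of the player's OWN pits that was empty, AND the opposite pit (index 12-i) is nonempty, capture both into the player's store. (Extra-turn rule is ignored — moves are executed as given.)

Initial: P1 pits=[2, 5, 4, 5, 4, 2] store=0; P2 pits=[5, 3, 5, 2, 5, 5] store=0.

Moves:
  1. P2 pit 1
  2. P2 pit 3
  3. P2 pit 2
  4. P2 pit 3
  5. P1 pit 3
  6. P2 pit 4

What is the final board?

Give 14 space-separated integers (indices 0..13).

Answer: 4 7 5 1 6 4 1 7 1 0 0 0 8 3

Derivation:
Move 1: P2 pit1 -> P1=[2,5,4,5,4,2](0) P2=[5,0,6,3,6,5](0)
Move 2: P2 pit3 -> P1=[2,5,4,5,4,2](0) P2=[5,0,6,0,7,6](1)
Move 3: P2 pit2 -> P1=[3,6,4,5,4,2](0) P2=[5,0,0,1,8,7](2)
Move 4: P2 pit3 -> P1=[3,6,4,5,4,2](0) P2=[5,0,0,0,9,7](2)
Move 5: P1 pit3 -> P1=[3,6,4,0,5,3](1) P2=[6,1,0,0,9,7](2)
Move 6: P2 pit4 -> P1=[4,7,5,1,6,4](1) P2=[7,1,0,0,0,8](3)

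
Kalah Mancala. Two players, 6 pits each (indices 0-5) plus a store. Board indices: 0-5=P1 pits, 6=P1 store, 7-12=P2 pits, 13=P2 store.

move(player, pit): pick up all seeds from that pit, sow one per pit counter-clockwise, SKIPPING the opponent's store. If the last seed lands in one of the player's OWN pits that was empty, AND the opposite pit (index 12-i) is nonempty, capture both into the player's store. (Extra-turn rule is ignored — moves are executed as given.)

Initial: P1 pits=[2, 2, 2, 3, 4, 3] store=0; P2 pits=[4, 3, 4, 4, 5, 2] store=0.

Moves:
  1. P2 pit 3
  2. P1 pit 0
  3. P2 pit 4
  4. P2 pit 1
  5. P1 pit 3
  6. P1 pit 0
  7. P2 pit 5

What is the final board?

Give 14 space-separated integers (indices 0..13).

Answer: 1 2 5 0 5 4 1 5 1 5 1 0 0 8

Derivation:
Move 1: P2 pit3 -> P1=[3,2,2,3,4,3](0) P2=[4,3,4,0,6,3](1)
Move 2: P1 pit0 -> P1=[0,3,3,4,4,3](0) P2=[4,3,4,0,6,3](1)
Move 3: P2 pit4 -> P1=[1,4,4,5,4,3](0) P2=[4,3,4,0,0,4](2)
Move 4: P2 pit1 -> P1=[1,0,4,5,4,3](0) P2=[4,0,5,1,0,4](7)
Move 5: P1 pit3 -> P1=[1,0,4,0,5,4](1) P2=[5,1,5,1,0,4](7)
Move 6: P1 pit0 -> P1=[0,1,4,0,5,4](1) P2=[5,1,5,1,0,4](7)
Move 7: P2 pit5 -> P1=[1,2,5,0,5,4](1) P2=[5,1,5,1,0,0](8)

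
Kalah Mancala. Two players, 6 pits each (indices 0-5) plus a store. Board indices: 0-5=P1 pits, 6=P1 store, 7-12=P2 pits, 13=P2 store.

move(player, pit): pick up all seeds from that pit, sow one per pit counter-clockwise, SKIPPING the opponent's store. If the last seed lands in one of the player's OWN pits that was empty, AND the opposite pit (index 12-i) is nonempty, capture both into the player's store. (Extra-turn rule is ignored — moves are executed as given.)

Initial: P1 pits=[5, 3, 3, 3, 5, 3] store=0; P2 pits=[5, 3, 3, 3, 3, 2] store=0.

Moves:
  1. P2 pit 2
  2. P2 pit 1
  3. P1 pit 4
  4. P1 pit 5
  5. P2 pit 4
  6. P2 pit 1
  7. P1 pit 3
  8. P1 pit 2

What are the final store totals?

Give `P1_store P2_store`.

Answer: 4 1

Derivation:
Move 1: P2 pit2 -> P1=[5,3,3,3,5,3](0) P2=[5,3,0,4,4,3](0)
Move 2: P2 pit1 -> P1=[5,3,3,3,5,3](0) P2=[5,0,1,5,5,3](0)
Move 3: P1 pit4 -> P1=[5,3,3,3,0,4](1) P2=[6,1,2,5,5,3](0)
Move 4: P1 pit5 -> P1=[5,3,3,3,0,0](2) P2=[7,2,3,5,5,3](0)
Move 5: P2 pit4 -> P1=[6,4,4,3,0,0](2) P2=[7,2,3,5,0,4](1)
Move 6: P2 pit1 -> P1=[6,4,4,3,0,0](2) P2=[7,0,4,6,0,4](1)
Move 7: P1 pit3 -> P1=[6,4,4,0,1,1](3) P2=[7,0,4,6,0,4](1)
Move 8: P1 pit2 -> P1=[6,4,0,1,2,2](4) P2=[7,0,4,6,0,4](1)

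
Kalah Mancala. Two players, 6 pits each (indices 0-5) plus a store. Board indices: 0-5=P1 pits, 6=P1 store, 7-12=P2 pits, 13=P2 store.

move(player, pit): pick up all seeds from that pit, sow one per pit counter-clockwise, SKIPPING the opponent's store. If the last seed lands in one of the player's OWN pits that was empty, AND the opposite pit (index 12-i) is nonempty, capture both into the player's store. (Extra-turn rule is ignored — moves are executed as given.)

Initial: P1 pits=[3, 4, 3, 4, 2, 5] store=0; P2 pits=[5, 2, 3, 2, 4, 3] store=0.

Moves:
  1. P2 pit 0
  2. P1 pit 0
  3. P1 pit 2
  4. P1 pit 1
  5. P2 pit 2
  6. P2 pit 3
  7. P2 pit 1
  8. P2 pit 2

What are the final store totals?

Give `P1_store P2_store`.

Move 1: P2 pit0 -> P1=[3,4,3,4,2,5](0) P2=[0,3,4,3,5,4](0)
Move 2: P1 pit0 -> P1=[0,5,4,5,2,5](0) P2=[0,3,4,3,5,4](0)
Move 3: P1 pit2 -> P1=[0,5,0,6,3,6](1) P2=[0,3,4,3,5,4](0)
Move 4: P1 pit1 -> P1=[0,0,1,7,4,7](2) P2=[0,3,4,3,5,4](0)
Move 5: P2 pit2 -> P1=[0,0,1,7,4,7](2) P2=[0,3,0,4,6,5](1)
Move 6: P2 pit3 -> P1=[1,0,1,7,4,7](2) P2=[0,3,0,0,7,6](2)
Move 7: P2 pit1 -> P1=[1,0,1,7,4,7](2) P2=[0,0,1,1,8,6](2)
Move 8: P2 pit2 -> P1=[1,0,1,7,4,7](2) P2=[0,0,0,2,8,6](2)

Answer: 2 2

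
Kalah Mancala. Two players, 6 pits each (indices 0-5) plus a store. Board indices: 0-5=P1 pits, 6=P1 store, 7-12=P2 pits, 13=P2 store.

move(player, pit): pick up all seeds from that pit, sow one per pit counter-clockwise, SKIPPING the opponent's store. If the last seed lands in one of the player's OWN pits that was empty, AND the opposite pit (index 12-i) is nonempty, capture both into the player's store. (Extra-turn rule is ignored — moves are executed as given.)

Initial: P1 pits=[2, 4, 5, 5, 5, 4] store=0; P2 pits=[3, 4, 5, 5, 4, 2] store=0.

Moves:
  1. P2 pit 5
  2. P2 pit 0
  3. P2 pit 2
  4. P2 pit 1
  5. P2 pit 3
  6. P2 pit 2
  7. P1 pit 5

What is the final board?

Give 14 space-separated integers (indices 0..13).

Answer: 5 6 0 6 6 0 1 1 1 1 0 7 3 11

Derivation:
Move 1: P2 pit5 -> P1=[3,4,5,5,5,4](0) P2=[3,4,5,5,4,0](1)
Move 2: P2 pit0 -> P1=[3,4,5,5,5,4](0) P2=[0,5,6,6,4,0](1)
Move 3: P2 pit2 -> P1=[4,5,5,5,5,4](0) P2=[0,5,0,7,5,1](2)
Move 4: P2 pit1 -> P1=[4,5,5,5,5,4](0) P2=[0,0,1,8,6,2](3)
Move 5: P2 pit3 -> P1=[5,6,6,6,6,4](0) P2=[0,0,1,0,7,3](4)
Move 6: P2 pit2 -> P1=[5,6,0,6,6,4](0) P2=[0,0,0,0,7,3](11)
Move 7: P1 pit5 -> P1=[5,6,0,6,6,0](1) P2=[1,1,1,0,7,3](11)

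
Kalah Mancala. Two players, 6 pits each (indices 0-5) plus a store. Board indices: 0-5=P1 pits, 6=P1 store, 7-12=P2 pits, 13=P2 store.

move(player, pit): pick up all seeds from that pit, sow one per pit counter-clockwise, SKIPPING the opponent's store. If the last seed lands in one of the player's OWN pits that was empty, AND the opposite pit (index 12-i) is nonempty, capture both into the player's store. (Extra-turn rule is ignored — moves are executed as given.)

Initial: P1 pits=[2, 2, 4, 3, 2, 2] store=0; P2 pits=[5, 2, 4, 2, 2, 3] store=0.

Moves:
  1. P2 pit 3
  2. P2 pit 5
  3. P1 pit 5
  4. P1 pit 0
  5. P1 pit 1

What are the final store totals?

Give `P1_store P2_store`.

Answer: 8 1

Derivation:
Move 1: P2 pit3 -> P1=[2,2,4,3,2,2](0) P2=[5,2,4,0,3,4](0)
Move 2: P2 pit5 -> P1=[3,3,5,3,2,2](0) P2=[5,2,4,0,3,0](1)
Move 3: P1 pit5 -> P1=[3,3,5,3,2,0](1) P2=[6,2,4,0,3,0](1)
Move 4: P1 pit0 -> P1=[0,4,6,4,2,0](1) P2=[6,2,4,0,3,0](1)
Move 5: P1 pit1 -> P1=[0,0,7,5,3,0](8) P2=[0,2,4,0,3,0](1)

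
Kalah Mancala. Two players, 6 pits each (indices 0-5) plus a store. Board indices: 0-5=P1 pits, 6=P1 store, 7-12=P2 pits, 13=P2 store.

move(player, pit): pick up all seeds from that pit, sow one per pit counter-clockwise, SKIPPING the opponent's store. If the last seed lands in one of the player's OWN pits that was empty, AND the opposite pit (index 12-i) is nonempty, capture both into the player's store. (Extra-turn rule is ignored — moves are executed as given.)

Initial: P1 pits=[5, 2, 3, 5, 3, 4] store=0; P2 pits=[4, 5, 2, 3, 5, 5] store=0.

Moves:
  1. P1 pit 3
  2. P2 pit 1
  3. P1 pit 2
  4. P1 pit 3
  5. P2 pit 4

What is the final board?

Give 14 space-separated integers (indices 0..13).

Move 1: P1 pit3 -> P1=[5,2,3,0,4,5](1) P2=[5,6,2,3,5,5](0)
Move 2: P2 pit1 -> P1=[6,2,3,0,4,5](1) P2=[5,0,3,4,6,6](1)
Move 3: P1 pit2 -> P1=[6,2,0,1,5,6](1) P2=[5,0,3,4,6,6](1)
Move 4: P1 pit3 -> P1=[6,2,0,0,6,6](1) P2=[5,0,3,4,6,6](1)
Move 5: P2 pit4 -> P1=[7,3,1,1,6,6](1) P2=[5,0,3,4,0,7](2)

Answer: 7 3 1 1 6 6 1 5 0 3 4 0 7 2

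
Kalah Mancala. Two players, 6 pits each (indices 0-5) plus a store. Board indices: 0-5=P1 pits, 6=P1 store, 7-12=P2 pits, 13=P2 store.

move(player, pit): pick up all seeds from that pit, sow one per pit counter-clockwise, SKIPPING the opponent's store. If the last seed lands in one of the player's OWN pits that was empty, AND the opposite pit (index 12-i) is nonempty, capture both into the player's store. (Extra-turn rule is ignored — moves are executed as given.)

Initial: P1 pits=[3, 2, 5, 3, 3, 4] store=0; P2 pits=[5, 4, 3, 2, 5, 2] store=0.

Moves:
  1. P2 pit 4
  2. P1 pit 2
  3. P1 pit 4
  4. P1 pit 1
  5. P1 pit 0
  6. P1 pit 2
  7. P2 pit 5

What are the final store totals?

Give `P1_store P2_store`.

Answer: 9 2

Derivation:
Move 1: P2 pit4 -> P1=[4,3,6,3,3,4](0) P2=[5,4,3,2,0,3](1)
Move 2: P1 pit2 -> P1=[4,3,0,4,4,5](1) P2=[6,5,3,2,0,3](1)
Move 3: P1 pit4 -> P1=[4,3,0,4,0,6](2) P2=[7,6,3,2,0,3](1)
Move 4: P1 pit1 -> P1=[4,0,1,5,0,6](9) P2=[7,0,3,2,0,3](1)
Move 5: P1 pit0 -> P1=[0,1,2,6,1,6](9) P2=[7,0,3,2,0,3](1)
Move 6: P1 pit2 -> P1=[0,1,0,7,2,6](9) P2=[7,0,3,2,0,3](1)
Move 7: P2 pit5 -> P1=[1,2,0,7,2,6](9) P2=[7,0,3,2,0,0](2)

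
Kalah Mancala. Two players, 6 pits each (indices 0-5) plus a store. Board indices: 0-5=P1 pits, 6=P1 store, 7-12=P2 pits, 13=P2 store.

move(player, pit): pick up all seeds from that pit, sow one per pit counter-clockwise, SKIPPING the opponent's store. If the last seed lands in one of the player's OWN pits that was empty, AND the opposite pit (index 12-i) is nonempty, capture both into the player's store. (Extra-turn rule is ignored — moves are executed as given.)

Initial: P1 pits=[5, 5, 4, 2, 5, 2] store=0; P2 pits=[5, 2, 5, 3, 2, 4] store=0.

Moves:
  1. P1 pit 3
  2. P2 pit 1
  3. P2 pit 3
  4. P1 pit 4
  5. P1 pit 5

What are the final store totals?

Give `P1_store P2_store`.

Move 1: P1 pit3 -> P1=[5,5,4,0,6,3](0) P2=[5,2,5,3,2,4](0)
Move 2: P2 pit1 -> P1=[5,5,4,0,6,3](0) P2=[5,0,6,4,2,4](0)
Move 3: P2 pit3 -> P1=[6,5,4,0,6,3](0) P2=[5,0,6,0,3,5](1)
Move 4: P1 pit4 -> P1=[6,5,4,0,0,4](1) P2=[6,1,7,1,3,5](1)
Move 5: P1 pit5 -> P1=[6,5,4,0,0,0](2) P2=[7,2,8,1,3,5](1)

Answer: 2 1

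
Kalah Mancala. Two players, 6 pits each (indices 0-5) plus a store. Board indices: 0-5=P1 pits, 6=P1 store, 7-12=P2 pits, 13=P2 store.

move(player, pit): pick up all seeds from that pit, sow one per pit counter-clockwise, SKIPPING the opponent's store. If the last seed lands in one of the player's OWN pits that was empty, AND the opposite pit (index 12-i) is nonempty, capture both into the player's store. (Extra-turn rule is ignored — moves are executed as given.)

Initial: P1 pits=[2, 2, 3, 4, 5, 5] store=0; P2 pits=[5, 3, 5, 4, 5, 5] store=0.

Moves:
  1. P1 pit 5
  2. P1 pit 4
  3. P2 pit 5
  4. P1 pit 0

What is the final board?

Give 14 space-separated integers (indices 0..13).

Move 1: P1 pit5 -> P1=[2,2,3,4,5,0](1) P2=[6,4,6,5,5,5](0)
Move 2: P1 pit4 -> P1=[2,2,3,4,0,1](2) P2=[7,5,7,5,5,5](0)
Move 3: P2 pit5 -> P1=[3,3,4,5,0,1](2) P2=[7,5,7,5,5,0](1)
Move 4: P1 pit0 -> P1=[0,4,5,6,0,1](2) P2=[7,5,7,5,5,0](1)

Answer: 0 4 5 6 0 1 2 7 5 7 5 5 0 1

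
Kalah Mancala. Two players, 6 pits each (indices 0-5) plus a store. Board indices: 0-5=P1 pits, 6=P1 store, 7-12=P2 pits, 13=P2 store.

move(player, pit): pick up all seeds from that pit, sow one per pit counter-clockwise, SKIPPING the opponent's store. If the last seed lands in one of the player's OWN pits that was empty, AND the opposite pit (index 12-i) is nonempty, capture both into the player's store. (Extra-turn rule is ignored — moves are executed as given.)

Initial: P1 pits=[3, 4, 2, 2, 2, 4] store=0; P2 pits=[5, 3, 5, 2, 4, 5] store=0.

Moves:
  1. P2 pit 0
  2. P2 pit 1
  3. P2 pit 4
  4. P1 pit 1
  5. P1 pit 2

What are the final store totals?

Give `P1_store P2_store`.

Answer: 2 1

Derivation:
Move 1: P2 pit0 -> P1=[3,4,2,2,2,4](0) P2=[0,4,6,3,5,6](0)
Move 2: P2 pit1 -> P1=[3,4,2,2,2,4](0) P2=[0,0,7,4,6,7](0)
Move 3: P2 pit4 -> P1=[4,5,3,3,2,4](0) P2=[0,0,7,4,0,8](1)
Move 4: P1 pit1 -> P1=[4,0,4,4,3,5](1) P2=[0,0,7,4,0,8](1)
Move 5: P1 pit2 -> P1=[4,0,0,5,4,6](2) P2=[0,0,7,4,0,8](1)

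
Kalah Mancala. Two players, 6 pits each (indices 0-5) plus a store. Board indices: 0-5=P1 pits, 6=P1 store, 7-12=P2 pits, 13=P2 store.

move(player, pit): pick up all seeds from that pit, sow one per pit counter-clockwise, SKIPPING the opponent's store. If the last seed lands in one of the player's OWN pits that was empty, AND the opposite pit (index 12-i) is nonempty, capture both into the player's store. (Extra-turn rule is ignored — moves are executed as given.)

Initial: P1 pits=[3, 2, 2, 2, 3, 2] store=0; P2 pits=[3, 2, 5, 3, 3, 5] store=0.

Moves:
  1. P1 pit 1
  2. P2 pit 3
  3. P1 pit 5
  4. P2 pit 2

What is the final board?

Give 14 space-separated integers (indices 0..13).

Answer: 4 0 3 3 3 0 1 4 2 0 1 5 7 2

Derivation:
Move 1: P1 pit1 -> P1=[3,0,3,3,3,2](0) P2=[3,2,5,3,3,5](0)
Move 2: P2 pit3 -> P1=[3,0,3,3,3,2](0) P2=[3,2,5,0,4,6](1)
Move 3: P1 pit5 -> P1=[3,0,3,3,3,0](1) P2=[4,2,5,0,4,6](1)
Move 4: P2 pit2 -> P1=[4,0,3,3,3,0](1) P2=[4,2,0,1,5,7](2)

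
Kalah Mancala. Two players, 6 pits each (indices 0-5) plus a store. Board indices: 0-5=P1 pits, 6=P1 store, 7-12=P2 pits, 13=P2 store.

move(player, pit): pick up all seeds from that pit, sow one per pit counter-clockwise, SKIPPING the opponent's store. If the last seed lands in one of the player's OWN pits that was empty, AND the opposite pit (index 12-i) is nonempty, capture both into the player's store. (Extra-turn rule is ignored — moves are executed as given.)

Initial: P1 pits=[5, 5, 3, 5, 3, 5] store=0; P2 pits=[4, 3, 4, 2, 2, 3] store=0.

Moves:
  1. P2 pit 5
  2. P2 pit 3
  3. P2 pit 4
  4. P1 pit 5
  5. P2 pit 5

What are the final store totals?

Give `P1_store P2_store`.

Move 1: P2 pit5 -> P1=[6,6,3,5,3,5](0) P2=[4,3,4,2,2,0](1)
Move 2: P2 pit3 -> P1=[0,6,3,5,3,5](0) P2=[4,3,4,0,3,0](8)
Move 3: P2 pit4 -> P1=[1,6,3,5,3,5](0) P2=[4,3,4,0,0,1](9)
Move 4: P1 pit5 -> P1=[1,6,3,5,3,0](1) P2=[5,4,5,1,0,1](9)
Move 5: P2 pit5 -> P1=[1,6,3,5,3,0](1) P2=[5,4,5,1,0,0](10)

Answer: 1 10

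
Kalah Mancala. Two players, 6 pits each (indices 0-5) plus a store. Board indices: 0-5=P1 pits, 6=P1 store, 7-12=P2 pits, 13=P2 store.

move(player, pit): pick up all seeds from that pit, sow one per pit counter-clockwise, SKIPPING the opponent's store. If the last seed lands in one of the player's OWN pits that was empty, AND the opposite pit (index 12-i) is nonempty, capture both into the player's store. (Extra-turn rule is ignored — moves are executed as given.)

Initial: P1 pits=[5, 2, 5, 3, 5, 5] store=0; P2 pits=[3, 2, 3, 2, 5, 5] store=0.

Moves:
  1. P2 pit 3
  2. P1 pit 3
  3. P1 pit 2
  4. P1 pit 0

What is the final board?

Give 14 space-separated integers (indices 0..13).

Move 1: P2 pit3 -> P1=[5,2,5,3,5,5](0) P2=[3,2,3,0,6,6](0)
Move 2: P1 pit3 -> P1=[5,2,5,0,6,6](1) P2=[3,2,3,0,6,6](0)
Move 3: P1 pit2 -> P1=[5,2,0,1,7,7](2) P2=[4,2,3,0,6,6](0)
Move 4: P1 pit0 -> P1=[0,3,1,2,8,8](2) P2=[4,2,3,0,6,6](0)

Answer: 0 3 1 2 8 8 2 4 2 3 0 6 6 0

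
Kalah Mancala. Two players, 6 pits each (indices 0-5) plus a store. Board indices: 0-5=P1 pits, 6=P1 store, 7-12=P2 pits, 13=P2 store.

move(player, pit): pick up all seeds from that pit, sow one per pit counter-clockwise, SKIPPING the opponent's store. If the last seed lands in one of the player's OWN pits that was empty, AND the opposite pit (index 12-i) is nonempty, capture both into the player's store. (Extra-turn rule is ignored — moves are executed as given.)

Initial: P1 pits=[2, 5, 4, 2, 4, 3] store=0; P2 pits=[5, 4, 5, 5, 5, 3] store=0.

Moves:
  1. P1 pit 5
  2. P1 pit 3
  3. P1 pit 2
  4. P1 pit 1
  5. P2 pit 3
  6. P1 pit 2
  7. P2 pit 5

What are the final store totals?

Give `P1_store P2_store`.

Move 1: P1 pit5 -> P1=[2,5,4,2,4,0](1) P2=[6,5,5,5,5,3](0)
Move 2: P1 pit3 -> P1=[2,5,4,0,5,0](8) P2=[0,5,5,5,5,3](0)
Move 3: P1 pit2 -> P1=[2,5,0,1,6,1](9) P2=[0,5,5,5,5,3](0)
Move 4: P1 pit1 -> P1=[2,0,1,2,7,2](10) P2=[0,5,5,5,5,3](0)
Move 5: P2 pit3 -> P1=[3,1,1,2,7,2](10) P2=[0,5,5,0,6,4](1)
Move 6: P1 pit2 -> P1=[3,1,0,3,7,2](10) P2=[0,5,5,0,6,4](1)
Move 7: P2 pit5 -> P1=[4,2,1,3,7,2](10) P2=[0,5,5,0,6,0](2)

Answer: 10 2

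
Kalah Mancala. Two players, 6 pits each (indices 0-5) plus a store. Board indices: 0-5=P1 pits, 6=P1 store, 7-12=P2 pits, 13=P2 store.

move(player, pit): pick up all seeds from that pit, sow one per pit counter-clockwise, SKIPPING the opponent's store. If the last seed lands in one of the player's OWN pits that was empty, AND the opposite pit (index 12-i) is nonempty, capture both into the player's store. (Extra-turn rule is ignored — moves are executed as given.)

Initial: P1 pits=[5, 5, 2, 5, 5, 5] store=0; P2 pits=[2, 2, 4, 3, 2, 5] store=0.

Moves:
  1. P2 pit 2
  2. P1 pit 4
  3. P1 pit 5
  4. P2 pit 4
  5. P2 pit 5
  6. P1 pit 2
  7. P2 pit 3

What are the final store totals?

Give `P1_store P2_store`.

Move 1: P2 pit2 -> P1=[5,5,2,5,5,5](0) P2=[2,2,0,4,3,6](1)
Move 2: P1 pit4 -> P1=[5,5,2,5,0,6](1) P2=[3,3,1,4,3,6](1)
Move 3: P1 pit5 -> P1=[5,5,2,5,0,0](2) P2=[4,4,2,5,4,6](1)
Move 4: P2 pit4 -> P1=[6,6,2,5,0,0](2) P2=[4,4,2,5,0,7](2)
Move 5: P2 pit5 -> P1=[7,7,3,6,1,1](2) P2=[4,4,2,5,0,0](3)
Move 6: P1 pit2 -> P1=[7,7,0,7,2,2](2) P2=[4,4,2,5,0,0](3)
Move 7: P2 pit3 -> P1=[8,8,0,7,2,2](2) P2=[4,4,2,0,1,1](4)

Answer: 2 4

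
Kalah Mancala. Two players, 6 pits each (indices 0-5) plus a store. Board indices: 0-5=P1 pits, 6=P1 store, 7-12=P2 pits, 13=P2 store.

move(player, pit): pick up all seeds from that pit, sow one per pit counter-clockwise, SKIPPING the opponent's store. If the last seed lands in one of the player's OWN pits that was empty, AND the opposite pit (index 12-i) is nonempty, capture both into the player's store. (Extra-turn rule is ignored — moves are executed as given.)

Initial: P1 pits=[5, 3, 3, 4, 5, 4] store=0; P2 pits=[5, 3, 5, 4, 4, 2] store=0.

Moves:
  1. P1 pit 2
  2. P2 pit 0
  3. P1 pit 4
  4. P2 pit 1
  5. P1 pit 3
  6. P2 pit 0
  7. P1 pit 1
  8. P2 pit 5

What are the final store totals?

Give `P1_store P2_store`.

Move 1: P1 pit2 -> P1=[5,3,0,5,6,5](0) P2=[5,3,5,4,4,2](0)
Move 2: P2 pit0 -> P1=[5,3,0,5,6,5](0) P2=[0,4,6,5,5,3](0)
Move 3: P1 pit4 -> P1=[5,3,0,5,0,6](1) P2=[1,5,7,6,5,3](0)
Move 4: P2 pit1 -> P1=[5,3,0,5,0,6](1) P2=[1,0,8,7,6,4](1)
Move 5: P1 pit3 -> P1=[5,3,0,0,1,7](2) P2=[2,1,8,7,6,4](1)
Move 6: P2 pit0 -> P1=[5,3,0,0,1,7](2) P2=[0,2,9,7,6,4](1)
Move 7: P1 pit1 -> P1=[5,0,1,1,2,7](2) P2=[0,2,9,7,6,4](1)
Move 8: P2 pit5 -> P1=[6,1,2,1,2,7](2) P2=[0,2,9,7,6,0](2)

Answer: 2 2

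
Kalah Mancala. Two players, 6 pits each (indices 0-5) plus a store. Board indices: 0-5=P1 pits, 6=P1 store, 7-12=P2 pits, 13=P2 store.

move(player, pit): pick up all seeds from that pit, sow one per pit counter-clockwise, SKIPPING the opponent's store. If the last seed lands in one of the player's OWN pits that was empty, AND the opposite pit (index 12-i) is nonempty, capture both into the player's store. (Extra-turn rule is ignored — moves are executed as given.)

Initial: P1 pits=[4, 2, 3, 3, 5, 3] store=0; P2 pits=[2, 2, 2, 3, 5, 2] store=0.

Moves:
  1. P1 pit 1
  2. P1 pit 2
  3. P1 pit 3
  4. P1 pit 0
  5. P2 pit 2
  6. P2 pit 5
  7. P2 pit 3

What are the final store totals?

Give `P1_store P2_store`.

Move 1: P1 pit1 -> P1=[4,0,4,4,5,3](0) P2=[2,2,2,3,5,2](0)
Move 2: P1 pit2 -> P1=[4,0,0,5,6,4](1) P2=[2,2,2,3,5,2](0)
Move 3: P1 pit3 -> P1=[4,0,0,0,7,5](2) P2=[3,3,2,3,5,2](0)
Move 4: P1 pit0 -> P1=[0,1,1,1,8,5](2) P2=[3,3,2,3,5,2](0)
Move 5: P2 pit2 -> P1=[0,1,1,1,8,5](2) P2=[3,3,0,4,6,2](0)
Move 6: P2 pit5 -> P1=[1,1,1,1,8,5](2) P2=[3,3,0,4,6,0](1)
Move 7: P2 pit3 -> P1=[2,1,1,1,8,5](2) P2=[3,3,0,0,7,1](2)

Answer: 2 2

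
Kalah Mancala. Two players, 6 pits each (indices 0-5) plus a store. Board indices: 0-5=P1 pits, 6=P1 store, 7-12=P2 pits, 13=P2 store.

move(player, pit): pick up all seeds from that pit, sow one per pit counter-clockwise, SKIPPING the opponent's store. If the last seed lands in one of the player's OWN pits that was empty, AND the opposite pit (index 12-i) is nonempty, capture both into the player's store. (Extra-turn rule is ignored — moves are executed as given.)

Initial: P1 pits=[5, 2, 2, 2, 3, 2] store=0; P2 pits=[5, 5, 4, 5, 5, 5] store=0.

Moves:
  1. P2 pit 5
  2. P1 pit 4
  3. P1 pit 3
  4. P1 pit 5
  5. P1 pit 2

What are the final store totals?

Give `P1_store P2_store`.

Answer: 11 1

Derivation:
Move 1: P2 pit5 -> P1=[6,3,3,3,3,2](0) P2=[5,5,4,5,5,0](1)
Move 2: P1 pit4 -> P1=[6,3,3,3,0,3](1) P2=[6,5,4,5,5,0](1)
Move 3: P1 pit3 -> P1=[6,3,3,0,1,4](2) P2=[6,5,4,5,5,0](1)
Move 4: P1 pit5 -> P1=[6,3,3,0,1,0](3) P2=[7,6,5,5,5,0](1)
Move 5: P1 pit2 -> P1=[6,3,0,1,2,0](11) P2=[0,6,5,5,5,0](1)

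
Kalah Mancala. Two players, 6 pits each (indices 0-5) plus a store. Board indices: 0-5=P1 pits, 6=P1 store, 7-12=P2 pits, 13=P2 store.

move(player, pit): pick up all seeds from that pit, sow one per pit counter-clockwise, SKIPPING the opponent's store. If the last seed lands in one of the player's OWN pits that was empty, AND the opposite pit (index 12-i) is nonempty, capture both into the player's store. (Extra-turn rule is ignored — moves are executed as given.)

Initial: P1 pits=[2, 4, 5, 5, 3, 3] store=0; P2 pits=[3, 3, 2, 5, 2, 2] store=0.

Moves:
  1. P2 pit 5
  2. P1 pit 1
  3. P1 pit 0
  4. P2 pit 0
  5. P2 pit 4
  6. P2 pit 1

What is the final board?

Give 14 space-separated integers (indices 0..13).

Move 1: P2 pit5 -> P1=[3,4,5,5,3,3](0) P2=[3,3,2,5,2,0](1)
Move 2: P1 pit1 -> P1=[3,0,6,6,4,4](0) P2=[3,3,2,5,2,0](1)
Move 3: P1 pit0 -> P1=[0,1,7,7,4,4](0) P2=[3,3,2,5,2,0](1)
Move 4: P2 pit0 -> P1=[0,1,7,7,4,4](0) P2=[0,4,3,6,2,0](1)
Move 5: P2 pit4 -> P1=[0,1,7,7,4,4](0) P2=[0,4,3,6,0,1](2)
Move 6: P2 pit1 -> P1=[0,1,7,7,4,4](0) P2=[0,0,4,7,1,2](2)

Answer: 0 1 7 7 4 4 0 0 0 4 7 1 2 2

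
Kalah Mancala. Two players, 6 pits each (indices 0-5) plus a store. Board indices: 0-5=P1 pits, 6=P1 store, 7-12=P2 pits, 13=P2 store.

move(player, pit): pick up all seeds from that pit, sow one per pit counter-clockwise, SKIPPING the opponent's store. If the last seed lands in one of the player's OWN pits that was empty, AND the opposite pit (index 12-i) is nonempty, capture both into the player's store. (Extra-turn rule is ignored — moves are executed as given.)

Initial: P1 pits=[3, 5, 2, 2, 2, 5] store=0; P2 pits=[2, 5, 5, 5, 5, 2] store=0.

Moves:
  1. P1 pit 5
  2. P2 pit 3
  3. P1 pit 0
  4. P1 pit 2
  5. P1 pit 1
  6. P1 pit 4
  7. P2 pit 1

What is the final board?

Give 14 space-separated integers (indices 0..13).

Answer: 1 1 2 5 0 3 4 5 0 8 1 7 4 2

Derivation:
Move 1: P1 pit5 -> P1=[3,5,2,2,2,0](1) P2=[3,6,6,6,5,2](0)
Move 2: P2 pit3 -> P1=[4,6,3,2,2,0](1) P2=[3,6,6,0,6,3](1)
Move 3: P1 pit0 -> P1=[0,7,4,3,3,0](1) P2=[3,6,6,0,6,3](1)
Move 4: P1 pit2 -> P1=[0,7,0,4,4,1](2) P2=[3,6,6,0,6,3](1)
Move 5: P1 pit1 -> P1=[0,0,1,5,5,2](3) P2=[4,7,6,0,6,3](1)
Move 6: P1 pit4 -> P1=[0,0,1,5,0,3](4) P2=[5,8,7,0,6,3](1)
Move 7: P2 pit1 -> P1=[1,1,2,5,0,3](4) P2=[5,0,8,1,7,4](2)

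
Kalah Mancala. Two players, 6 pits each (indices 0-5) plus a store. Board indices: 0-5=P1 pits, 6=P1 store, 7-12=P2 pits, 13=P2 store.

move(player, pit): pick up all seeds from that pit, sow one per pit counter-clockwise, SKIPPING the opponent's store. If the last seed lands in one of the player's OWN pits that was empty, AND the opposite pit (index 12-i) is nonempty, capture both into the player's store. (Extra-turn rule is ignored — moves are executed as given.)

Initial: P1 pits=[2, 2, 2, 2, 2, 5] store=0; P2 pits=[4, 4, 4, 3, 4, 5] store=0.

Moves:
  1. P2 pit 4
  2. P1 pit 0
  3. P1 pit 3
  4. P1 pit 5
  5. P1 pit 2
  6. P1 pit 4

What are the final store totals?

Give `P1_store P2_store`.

Move 1: P2 pit4 -> P1=[3,3,2,2,2,5](0) P2=[4,4,4,3,0,6](1)
Move 2: P1 pit0 -> P1=[0,4,3,3,2,5](0) P2=[4,4,4,3,0,6](1)
Move 3: P1 pit3 -> P1=[0,4,3,0,3,6](1) P2=[4,4,4,3,0,6](1)
Move 4: P1 pit5 -> P1=[0,4,3,0,3,0](2) P2=[5,5,5,4,1,6](1)
Move 5: P1 pit2 -> P1=[0,4,0,1,4,0](8) P2=[0,5,5,4,1,6](1)
Move 6: P1 pit4 -> P1=[0,4,0,1,0,1](9) P2=[1,6,5,4,1,6](1)

Answer: 9 1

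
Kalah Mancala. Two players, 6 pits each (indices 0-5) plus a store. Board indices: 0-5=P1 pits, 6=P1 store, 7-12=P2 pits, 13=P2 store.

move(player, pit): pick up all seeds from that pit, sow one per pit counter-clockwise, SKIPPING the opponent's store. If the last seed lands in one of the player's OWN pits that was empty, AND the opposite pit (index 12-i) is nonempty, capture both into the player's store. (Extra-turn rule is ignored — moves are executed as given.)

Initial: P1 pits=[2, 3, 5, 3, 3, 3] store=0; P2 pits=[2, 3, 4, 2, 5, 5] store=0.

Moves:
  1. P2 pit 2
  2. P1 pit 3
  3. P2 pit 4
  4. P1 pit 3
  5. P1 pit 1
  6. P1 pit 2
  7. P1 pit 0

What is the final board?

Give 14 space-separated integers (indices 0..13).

Answer: 0 1 1 3 7 6 2 3 4 1 3 0 7 2

Derivation:
Move 1: P2 pit2 -> P1=[2,3,5,3,3,3](0) P2=[2,3,0,3,6,6](1)
Move 2: P1 pit3 -> P1=[2,3,5,0,4,4](1) P2=[2,3,0,3,6,6](1)
Move 3: P2 pit4 -> P1=[3,4,6,1,4,4](1) P2=[2,3,0,3,0,7](2)
Move 4: P1 pit3 -> P1=[3,4,6,0,5,4](1) P2=[2,3,0,3,0,7](2)
Move 5: P1 pit1 -> P1=[3,0,7,1,6,5](1) P2=[2,3,0,3,0,7](2)
Move 6: P1 pit2 -> P1=[3,0,0,2,7,6](2) P2=[3,4,1,3,0,7](2)
Move 7: P1 pit0 -> P1=[0,1,1,3,7,6](2) P2=[3,4,1,3,0,7](2)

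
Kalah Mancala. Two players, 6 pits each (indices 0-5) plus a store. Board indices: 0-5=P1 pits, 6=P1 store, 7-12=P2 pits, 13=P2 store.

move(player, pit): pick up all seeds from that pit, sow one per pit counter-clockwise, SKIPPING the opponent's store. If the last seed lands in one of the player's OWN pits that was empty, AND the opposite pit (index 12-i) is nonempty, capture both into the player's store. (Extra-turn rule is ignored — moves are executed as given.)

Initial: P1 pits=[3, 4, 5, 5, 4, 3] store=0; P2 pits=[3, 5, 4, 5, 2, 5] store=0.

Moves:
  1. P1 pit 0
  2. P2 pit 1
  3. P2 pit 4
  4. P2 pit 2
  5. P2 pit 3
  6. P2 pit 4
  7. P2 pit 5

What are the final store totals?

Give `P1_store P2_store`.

Answer: 0 15

Derivation:
Move 1: P1 pit0 -> P1=[0,5,6,6,4,3](0) P2=[3,5,4,5,2,5](0)
Move 2: P2 pit1 -> P1=[0,5,6,6,4,3](0) P2=[3,0,5,6,3,6](1)
Move 3: P2 pit4 -> P1=[1,5,6,6,4,3](0) P2=[3,0,5,6,0,7](2)
Move 4: P2 pit2 -> P1=[2,5,6,6,4,3](0) P2=[3,0,0,7,1,8](3)
Move 5: P2 pit3 -> P1=[3,6,7,7,4,3](0) P2=[3,0,0,0,2,9](4)
Move 6: P2 pit4 -> P1=[3,6,7,7,4,3](0) P2=[3,0,0,0,0,10](5)
Move 7: P2 pit5 -> P1=[4,7,8,0,5,4](0) P2=[4,1,0,0,0,0](15)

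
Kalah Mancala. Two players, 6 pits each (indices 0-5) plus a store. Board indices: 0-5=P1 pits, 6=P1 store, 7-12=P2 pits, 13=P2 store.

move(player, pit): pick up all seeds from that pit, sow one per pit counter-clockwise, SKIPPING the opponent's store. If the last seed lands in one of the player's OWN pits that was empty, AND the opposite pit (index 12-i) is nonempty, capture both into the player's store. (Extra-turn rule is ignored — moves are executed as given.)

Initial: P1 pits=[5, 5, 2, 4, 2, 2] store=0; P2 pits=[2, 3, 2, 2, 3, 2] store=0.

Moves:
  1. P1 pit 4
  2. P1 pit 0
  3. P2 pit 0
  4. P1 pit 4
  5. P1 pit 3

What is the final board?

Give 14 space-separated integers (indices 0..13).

Move 1: P1 pit4 -> P1=[5,5,2,4,0,3](1) P2=[2,3,2,2,3,2](0)
Move 2: P1 pit0 -> P1=[0,6,3,5,1,4](1) P2=[2,3,2,2,3,2](0)
Move 3: P2 pit0 -> P1=[0,6,3,5,1,4](1) P2=[0,4,3,2,3,2](0)
Move 4: P1 pit4 -> P1=[0,6,3,5,0,5](1) P2=[0,4,3,2,3,2](0)
Move 5: P1 pit3 -> P1=[0,6,3,0,1,6](2) P2=[1,5,3,2,3,2](0)

Answer: 0 6 3 0 1 6 2 1 5 3 2 3 2 0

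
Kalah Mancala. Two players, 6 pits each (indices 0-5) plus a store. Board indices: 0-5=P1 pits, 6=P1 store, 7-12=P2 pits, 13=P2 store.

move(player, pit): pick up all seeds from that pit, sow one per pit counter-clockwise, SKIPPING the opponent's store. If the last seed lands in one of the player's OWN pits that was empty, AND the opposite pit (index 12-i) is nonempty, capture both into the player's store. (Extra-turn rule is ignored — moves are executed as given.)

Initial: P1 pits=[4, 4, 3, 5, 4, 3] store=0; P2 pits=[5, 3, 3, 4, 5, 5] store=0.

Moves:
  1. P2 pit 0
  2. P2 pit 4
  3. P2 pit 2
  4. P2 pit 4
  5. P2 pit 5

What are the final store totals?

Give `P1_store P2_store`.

Move 1: P2 pit0 -> P1=[4,4,3,5,4,3](0) P2=[0,4,4,5,6,6](0)
Move 2: P2 pit4 -> P1=[5,5,4,6,4,3](0) P2=[0,4,4,5,0,7](1)
Move 3: P2 pit2 -> P1=[5,5,4,6,4,3](0) P2=[0,4,0,6,1,8](2)
Move 4: P2 pit4 -> P1=[5,5,4,6,4,3](0) P2=[0,4,0,6,0,9](2)
Move 5: P2 pit5 -> P1=[6,6,5,7,5,4](0) P2=[1,5,0,6,0,0](3)

Answer: 0 3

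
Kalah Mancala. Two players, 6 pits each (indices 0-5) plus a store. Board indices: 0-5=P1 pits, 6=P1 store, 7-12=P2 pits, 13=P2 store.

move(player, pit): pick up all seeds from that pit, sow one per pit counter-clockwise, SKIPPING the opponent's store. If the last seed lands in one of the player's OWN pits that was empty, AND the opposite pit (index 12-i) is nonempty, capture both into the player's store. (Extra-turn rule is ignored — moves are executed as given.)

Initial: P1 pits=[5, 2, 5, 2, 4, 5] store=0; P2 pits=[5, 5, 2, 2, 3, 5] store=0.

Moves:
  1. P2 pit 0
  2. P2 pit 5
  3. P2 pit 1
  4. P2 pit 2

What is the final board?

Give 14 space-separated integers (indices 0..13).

Move 1: P2 pit0 -> P1=[5,2,5,2,4,5](0) P2=[0,6,3,3,4,6](0)
Move 2: P2 pit5 -> P1=[6,3,6,3,5,5](0) P2=[0,6,3,3,4,0](1)
Move 3: P2 pit1 -> P1=[7,3,6,3,5,5](0) P2=[0,0,4,4,5,1](2)
Move 4: P2 pit2 -> P1=[7,3,6,3,5,5](0) P2=[0,0,0,5,6,2](3)

Answer: 7 3 6 3 5 5 0 0 0 0 5 6 2 3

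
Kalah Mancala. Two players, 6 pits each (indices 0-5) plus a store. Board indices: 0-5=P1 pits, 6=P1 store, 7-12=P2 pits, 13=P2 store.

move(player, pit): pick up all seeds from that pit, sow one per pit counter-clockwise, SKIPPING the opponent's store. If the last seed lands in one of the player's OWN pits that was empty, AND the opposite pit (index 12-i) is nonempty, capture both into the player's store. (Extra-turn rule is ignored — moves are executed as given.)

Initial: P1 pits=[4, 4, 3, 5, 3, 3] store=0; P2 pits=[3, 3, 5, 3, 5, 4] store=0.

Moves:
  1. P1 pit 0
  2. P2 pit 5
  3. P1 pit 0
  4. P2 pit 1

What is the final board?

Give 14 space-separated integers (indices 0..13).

Move 1: P1 pit0 -> P1=[0,5,4,6,4,3](0) P2=[3,3,5,3,5,4](0)
Move 2: P2 pit5 -> P1=[1,6,5,6,4,3](0) P2=[3,3,5,3,5,0](1)
Move 3: P1 pit0 -> P1=[0,7,5,6,4,3](0) P2=[3,3,5,3,5,0](1)
Move 4: P2 pit1 -> P1=[0,7,5,6,4,3](0) P2=[3,0,6,4,6,0](1)

Answer: 0 7 5 6 4 3 0 3 0 6 4 6 0 1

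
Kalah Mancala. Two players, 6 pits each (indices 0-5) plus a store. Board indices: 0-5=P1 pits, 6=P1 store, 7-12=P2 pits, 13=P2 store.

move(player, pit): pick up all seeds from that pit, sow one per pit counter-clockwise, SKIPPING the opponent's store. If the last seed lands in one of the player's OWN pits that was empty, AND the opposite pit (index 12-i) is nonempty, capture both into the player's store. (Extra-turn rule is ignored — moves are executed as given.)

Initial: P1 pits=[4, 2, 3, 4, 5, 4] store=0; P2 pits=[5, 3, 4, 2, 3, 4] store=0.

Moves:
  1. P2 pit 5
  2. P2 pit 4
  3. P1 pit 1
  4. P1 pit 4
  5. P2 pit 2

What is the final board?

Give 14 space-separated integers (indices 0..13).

Move 1: P2 pit5 -> P1=[5,3,4,4,5,4](0) P2=[5,3,4,2,3,0](1)
Move 2: P2 pit4 -> P1=[6,3,4,4,5,4](0) P2=[5,3,4,2,0,1](2)
Move 3: P1 pit1 -> P1=[6,0,5,5,6,4](0) P2=[5,3,4,2,0,1](2)
Move 4: P1 pit4 -> P1=[6,0,5,5,0,5](1) P2=[6,4,5,3,0,1](2)
Move 5: P2 pit2 -> P1=[7,0,5,5,0,5](1) P2=[6,4,0,4,1,2](3)

Answer: 7 0 5 5 0 5 1 6 4 0 4 1 2 3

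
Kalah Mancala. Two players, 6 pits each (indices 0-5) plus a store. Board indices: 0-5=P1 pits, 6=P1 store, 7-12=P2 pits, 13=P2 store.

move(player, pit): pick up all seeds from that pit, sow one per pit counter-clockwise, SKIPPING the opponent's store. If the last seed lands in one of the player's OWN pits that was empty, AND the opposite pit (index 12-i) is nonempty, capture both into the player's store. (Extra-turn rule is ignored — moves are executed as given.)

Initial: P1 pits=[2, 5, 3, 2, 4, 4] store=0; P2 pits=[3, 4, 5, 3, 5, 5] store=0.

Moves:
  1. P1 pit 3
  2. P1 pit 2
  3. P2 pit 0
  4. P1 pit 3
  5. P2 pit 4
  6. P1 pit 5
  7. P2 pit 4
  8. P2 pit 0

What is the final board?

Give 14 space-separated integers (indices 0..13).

Answer: 3 6 1 0 7 0 1 0 7 7 5 0 7 1

Derivation:
Move 1: P1 pit3 -> P1=[2,5,3,0,5,5](0) P2=[3,4,5,3,5,5](0)
Move 2: P1 pit2 -> P1=[2,5,0,1,6,6](0) P2=[3,4,5,3,5,5](0)
Move 3: P2 pit0 -> P1=[2,5,0,1,6,6](0) P2=[0,5,6,4,5,5](0)
Move 4: P1 pit3 -> P1=[2,5,0,0,7,6](0) P2=[0,5,6,4,5,5](0)
Move 5: P2 pit4 -> P1=[3,6,1,0,7,6](0) P2=[0,5,6,4,0,6](1)
Move 6: P1 pit5 -> P1=[3,6,1,0,7,0](1) P2=[1,6,7,5,1,6](1)
Move 7: P2 pit4 -> P1=[3,6,1,0,7,0](1) P2=[1,6,7,5,0,7](1)
Move 8: P2 pit0 -> P1=[3,6,1,0,7,0](1) P2=[0,7,7,5,0,7](1)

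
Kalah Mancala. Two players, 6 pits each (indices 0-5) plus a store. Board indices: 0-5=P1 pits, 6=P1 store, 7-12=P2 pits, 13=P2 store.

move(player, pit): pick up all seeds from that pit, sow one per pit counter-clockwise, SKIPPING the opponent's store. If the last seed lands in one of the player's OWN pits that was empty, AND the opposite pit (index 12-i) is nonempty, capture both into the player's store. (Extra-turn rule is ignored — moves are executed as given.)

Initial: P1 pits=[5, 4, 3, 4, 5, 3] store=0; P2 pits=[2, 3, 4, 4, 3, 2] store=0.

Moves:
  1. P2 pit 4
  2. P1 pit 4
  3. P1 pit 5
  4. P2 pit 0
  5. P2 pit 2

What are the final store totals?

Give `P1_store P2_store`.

Answer: 2 7

Derivation:
Move 1: P2 pit4 -> P1=[6,4,3,4,5,3](0) P2=[2,3,4,4,0,3](1)
Move 2: P1 pit4 -> P1=[6,4,3,4,0,4](1) P2=[3,4,5,4,0,3](1)
Move 3: P1 pit5 -> P1=[6,4,3,4,0,0](2) P2=[4,5,6,4,0,3](1)
Move 4: P2 pit0 -> P1=[6,0,3,4,0,0](2) P2=[0,6,7,5,0,3](6)
Move 5: P2 pit2 -> P1=[7,1,4,4,0,0](2) P2=[0,6,0,6,1,4](7)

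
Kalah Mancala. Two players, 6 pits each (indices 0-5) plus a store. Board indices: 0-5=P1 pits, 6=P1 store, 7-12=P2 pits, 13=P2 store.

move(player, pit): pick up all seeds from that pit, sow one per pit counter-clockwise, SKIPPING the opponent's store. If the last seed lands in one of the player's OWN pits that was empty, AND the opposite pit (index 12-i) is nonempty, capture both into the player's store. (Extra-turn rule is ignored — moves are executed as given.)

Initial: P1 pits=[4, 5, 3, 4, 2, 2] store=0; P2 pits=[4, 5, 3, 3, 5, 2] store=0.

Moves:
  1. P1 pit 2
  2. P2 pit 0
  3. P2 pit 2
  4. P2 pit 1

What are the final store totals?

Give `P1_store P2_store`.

Answer: 0 2

Derivation:
Move 1: P1 pit2 -> P1=[4,5,0,5,3,3](0) P2=[4,5,3,3,5,2](0)
Move 2: P2 pit0 -> P1=[4,5,0,5,3,3](0) P2=[0,6,4,4,6,2](0)
Move 3: P2 pit2 -> P1=[4,5,0,5,3,3](0) P2=[0,6,0,5,7,3](1)
Move 4: P2 pit1 -> P1=[5,5,0,5,3,3](0) P2=[0,0,1,6,8,4](2)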